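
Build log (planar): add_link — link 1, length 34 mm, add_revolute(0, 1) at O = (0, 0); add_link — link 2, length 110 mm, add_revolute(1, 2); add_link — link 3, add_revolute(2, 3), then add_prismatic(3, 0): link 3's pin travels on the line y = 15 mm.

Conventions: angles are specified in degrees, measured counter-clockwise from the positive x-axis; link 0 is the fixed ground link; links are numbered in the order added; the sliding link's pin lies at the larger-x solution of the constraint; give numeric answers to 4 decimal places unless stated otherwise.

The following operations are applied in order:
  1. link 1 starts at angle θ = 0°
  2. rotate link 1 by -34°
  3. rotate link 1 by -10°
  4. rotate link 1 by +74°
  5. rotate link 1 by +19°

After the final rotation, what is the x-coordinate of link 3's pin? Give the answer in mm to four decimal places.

geometry: r = 34 mm, L = 110 mm, e = 15 mm; θ starts at 0°
rotate link 1 by -34°: θ ← 0° -34° = -34°
rotate link 1 by -10°: θ ← -34° -10° = -44°
rotate link 1 by +74°: θ ← -44° +74° = 30°
rotate link 1 by +19°: θ ← 30° +19° = 49°
crank pin P = (r cos θ, r sin θ) = (22.306007, 25.660126)
h = r sin θ − e = 25.660126 − 15 = 10.660126
x = r cos θ + √(L² − h²) = 22.306007 + 109.482244 = 131.788251

131.7883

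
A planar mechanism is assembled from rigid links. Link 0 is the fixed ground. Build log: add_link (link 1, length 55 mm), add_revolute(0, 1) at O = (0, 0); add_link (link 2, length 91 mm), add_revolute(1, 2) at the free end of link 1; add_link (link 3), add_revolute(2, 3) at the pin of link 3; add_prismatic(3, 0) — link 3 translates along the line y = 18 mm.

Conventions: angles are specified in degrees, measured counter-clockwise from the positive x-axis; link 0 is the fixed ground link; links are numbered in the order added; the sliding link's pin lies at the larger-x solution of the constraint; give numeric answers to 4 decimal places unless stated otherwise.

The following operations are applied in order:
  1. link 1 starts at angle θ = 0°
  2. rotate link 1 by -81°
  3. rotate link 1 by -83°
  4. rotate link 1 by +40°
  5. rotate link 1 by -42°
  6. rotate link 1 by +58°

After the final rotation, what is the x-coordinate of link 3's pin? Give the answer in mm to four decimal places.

geometry: r = 55 mm, L = 91 mm, e = 18 mm; θ starts at 0°
rotate link 1 by -81°: θ ← 0° -81° = -81°
rotate link 1 by -83°: θ ← -81° -83° = -164°
rotate link 1 by +40°: θ ← -164° +40° = -124°
rotate link 1 by -42°: θ ← -124° -42° = -166°
rotate link 1 by +58°: θ ← -166° +58° = -108°
crank pin P = (r cos θ, r sin θ) = (-16.995935, -52.308108)
h = r sin θ − e = -52.308108 − 18 = -70.308108
x = r cos θ + √(L² − h²) = -16.995935 + 57.773436 = 40.777501

40.7775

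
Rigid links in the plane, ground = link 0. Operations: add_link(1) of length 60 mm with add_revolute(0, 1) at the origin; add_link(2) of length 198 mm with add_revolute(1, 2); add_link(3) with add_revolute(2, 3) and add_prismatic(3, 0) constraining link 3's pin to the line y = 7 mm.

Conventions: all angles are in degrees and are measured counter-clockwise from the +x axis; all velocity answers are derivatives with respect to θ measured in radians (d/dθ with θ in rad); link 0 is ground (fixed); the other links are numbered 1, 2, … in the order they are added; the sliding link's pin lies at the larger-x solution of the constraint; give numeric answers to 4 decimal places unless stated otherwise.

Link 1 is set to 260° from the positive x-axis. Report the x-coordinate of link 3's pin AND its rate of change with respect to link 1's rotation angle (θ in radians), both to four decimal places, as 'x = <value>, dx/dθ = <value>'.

geometry: r = 60 mm, L = 198 mm, e = 7 mm
crank pin P = (r cos θ, r sin θ) = (-10.418891, -59.088465)
h = r sin θ − e = -59.088465 − 7 = -66.088465
x = r cos θ + √(L² − h²) = -10.418891 + 186.644889 = 176.225999
dx/dθ = −r sin θ − h·r cos θ/√(L² − h²) (θ in radians; h = -66.088465) = 55.399275

x = 176.2260, dx/dθ = 55.3993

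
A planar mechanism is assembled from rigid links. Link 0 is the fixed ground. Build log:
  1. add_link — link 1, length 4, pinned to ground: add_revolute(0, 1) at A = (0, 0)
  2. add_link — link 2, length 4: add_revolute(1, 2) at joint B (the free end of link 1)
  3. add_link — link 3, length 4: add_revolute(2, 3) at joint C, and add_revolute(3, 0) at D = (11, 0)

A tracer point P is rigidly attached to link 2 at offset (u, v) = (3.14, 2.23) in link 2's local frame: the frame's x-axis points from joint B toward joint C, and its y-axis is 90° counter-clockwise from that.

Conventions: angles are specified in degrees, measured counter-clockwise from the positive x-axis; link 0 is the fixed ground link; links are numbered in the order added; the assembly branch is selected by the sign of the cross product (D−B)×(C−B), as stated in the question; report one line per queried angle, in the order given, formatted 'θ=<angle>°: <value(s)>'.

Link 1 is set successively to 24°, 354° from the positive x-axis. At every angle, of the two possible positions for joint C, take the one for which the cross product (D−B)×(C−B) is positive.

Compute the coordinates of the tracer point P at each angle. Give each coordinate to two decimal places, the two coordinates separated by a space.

A=(0,0), D=(11.00,0)
θ=24°: B = A + 4.00·(cos24°, sin24°) = (3.6542, 1.6269)
θ=24°: |BD| = 7.5238
θ=24°: circle(B,4.00) ∩ circle(D,4.00): a=3.7619, h=1.3594
θ=24°:   candidates: C₊=(7.6210,2.1407) cross=10.228; C₋=(7.0331,-0.5138) cross=-10.228
θ=24°:   branch + wants cross > 0 → take C=(7.6210,2.1407) (cross=10.228)
θ=24°: ex = (C−B)/|BC| = (0.9917,0.1284); ey = (-0.1284,0.9917)
θ=24°: P = B + 3.14·ex + 2.23·ey = (6.4817,4.2418)
θ=354°: B = A + 4.00·(cos354°, sin354°) = (3.9781, -0.4181)
θ=354°: |BD| = 7.0343
θ=354°: circle(B,4.00) ∩ circle(D,4.00): a=3.5172, h=1.9051
θ=354°:   candidates: C₊=(7.3758,1.6927) cross=13.401; C₋=(7.6023,-2.1108) cross=-13.401
θ=354°:   branch + wants cross > 0 → take C=(7.3758,1.6927) (cross=13.401)
θ=354°: ex = (C−B)/|BC| = (0.8494,0.5277); ey = (-0.5277,0.8494)
θ=354°: P = B + 3.14·ex + 2.23·ey = (5.4685,3.1331)

θ=24°: 6.48 4.24
θ=354°: 5.47 3.13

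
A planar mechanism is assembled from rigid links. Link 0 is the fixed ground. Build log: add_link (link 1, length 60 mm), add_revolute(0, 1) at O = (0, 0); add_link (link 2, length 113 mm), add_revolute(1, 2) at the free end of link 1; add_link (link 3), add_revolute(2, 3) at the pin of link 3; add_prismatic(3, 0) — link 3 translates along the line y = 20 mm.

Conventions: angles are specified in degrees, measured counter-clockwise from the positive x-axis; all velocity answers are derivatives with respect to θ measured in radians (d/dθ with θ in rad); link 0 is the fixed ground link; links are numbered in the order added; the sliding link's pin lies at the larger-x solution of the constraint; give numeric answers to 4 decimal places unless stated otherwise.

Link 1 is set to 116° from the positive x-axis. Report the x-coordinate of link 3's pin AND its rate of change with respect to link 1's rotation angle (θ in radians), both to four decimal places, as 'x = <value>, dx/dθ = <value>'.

geometry: r = 60 mm, L = 113 mm, e = 20 mm
crank pin P = (r cos θ, r sin θ) = (-26.302269, 53.927643)
h = r sin θ − e = 53.927643 − 20 = 33.927643
x = r cos θ + √(L² − h²) = -26.302269 + 107.786433 = 81.484164
dx/dθ = −r sin θ − h·r cos θ/√(L² − h²) (θ in radians; h = 33.927643) = -45.648549

x = 81.4842, dx/dθ = -45.6485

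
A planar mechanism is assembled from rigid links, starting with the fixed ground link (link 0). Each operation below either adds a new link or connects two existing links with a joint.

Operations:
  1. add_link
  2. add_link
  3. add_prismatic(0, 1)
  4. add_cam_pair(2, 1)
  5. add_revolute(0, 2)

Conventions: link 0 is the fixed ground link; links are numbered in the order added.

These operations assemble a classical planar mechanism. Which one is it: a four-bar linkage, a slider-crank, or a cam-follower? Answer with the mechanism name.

links: 3 (incl. ground); joints: 1 revolute, 1 prismatic, 1 higher (cam) pair, forming one closed loop
3 links, revolute + prismatic + higher pair in one loop → cam-follower

cam-follower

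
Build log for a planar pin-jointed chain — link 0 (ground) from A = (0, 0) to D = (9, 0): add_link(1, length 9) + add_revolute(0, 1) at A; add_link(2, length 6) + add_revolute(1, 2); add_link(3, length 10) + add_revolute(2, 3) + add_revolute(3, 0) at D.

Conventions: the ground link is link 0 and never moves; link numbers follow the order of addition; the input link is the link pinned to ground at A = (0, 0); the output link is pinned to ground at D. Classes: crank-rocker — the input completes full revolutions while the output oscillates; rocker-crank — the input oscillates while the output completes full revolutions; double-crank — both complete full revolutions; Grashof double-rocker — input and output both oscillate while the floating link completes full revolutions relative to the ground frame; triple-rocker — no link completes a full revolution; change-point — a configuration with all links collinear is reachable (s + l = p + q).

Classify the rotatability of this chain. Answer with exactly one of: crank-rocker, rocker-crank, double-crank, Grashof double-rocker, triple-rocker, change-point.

lengths: ground=9, input=9, coupler=6, output=10
sorted: s=6 (shortest), l=10 (longest), p+q=18
s + l = 16 vs p + q = 18
s + l < p + q (Grashof) with shortest = coupler link → Grashof double-rocker

Grashof double-rocker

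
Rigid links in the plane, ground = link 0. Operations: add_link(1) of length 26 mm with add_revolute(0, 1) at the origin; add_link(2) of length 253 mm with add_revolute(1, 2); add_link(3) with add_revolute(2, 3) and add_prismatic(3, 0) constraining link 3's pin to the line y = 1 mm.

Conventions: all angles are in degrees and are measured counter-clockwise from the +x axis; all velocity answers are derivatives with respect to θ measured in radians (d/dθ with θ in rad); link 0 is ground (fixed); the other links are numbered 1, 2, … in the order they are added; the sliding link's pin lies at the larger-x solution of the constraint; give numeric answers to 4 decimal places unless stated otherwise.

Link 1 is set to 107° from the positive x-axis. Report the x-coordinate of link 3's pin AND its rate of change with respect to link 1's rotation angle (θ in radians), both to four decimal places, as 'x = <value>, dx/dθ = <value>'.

geometry: r = 26 mm, L = 253 mm, e = 1 mm
crank pin P = (r cos θ, r sin θ) = (-7.601664, 24.863924)
h = r sin θ − e = 24.863924 − 1 = 23.863924
x = r cos θ + √(L² − h²) = -7.601664 + 251.872017 = 244.270353
dx/dθ = −r sin θ − h·r cos θ/√(L² − h²) (θ in radians; h = 23.863924) = -24.143695

x = 244.2704, dx/dθ = -24.1437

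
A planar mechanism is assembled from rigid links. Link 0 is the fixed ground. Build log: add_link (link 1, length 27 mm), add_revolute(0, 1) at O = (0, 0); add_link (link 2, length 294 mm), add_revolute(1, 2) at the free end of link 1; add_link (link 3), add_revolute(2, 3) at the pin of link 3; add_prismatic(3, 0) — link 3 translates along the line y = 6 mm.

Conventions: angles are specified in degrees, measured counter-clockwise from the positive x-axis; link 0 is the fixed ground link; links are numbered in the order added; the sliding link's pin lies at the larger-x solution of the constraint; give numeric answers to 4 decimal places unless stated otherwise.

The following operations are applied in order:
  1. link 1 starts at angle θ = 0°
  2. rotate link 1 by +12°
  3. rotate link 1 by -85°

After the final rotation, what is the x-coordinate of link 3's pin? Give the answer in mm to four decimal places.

geometry: r = 27 mm, L = 294 mm, e = 6 mm; θ starts at 0°
rotate link 1 by +12°: θ ← 0° +12° = 12°
rotate link 1 by -85°: θ ← 12° -85° = -73°
crank pin P = (r cos θ, r sin θ) = (7.894036, -25.820228)
h = r sin θ − e = -25.820228 − 6 = -31.820228
x = r cos θ + √(L² − h²) = 7.894036 + 292.272943 = 300.166979

300.1670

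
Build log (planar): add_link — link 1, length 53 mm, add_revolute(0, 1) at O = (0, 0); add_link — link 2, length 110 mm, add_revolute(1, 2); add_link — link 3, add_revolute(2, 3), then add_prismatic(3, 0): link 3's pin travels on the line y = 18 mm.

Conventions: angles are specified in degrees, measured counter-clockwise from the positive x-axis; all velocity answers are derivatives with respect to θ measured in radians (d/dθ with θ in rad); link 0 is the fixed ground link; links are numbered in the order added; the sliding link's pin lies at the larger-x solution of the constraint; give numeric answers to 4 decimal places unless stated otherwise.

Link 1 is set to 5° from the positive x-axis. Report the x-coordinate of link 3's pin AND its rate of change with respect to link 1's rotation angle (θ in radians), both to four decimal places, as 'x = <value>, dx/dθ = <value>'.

geometry: r = 53 mm, L = 110 mm, e = 18 mm
crank pin P = (r cos θ, r sin θ) = (52.798319, 4.619254)
h = r sin θ − e = 4.619254 − 18 = -13.380746
x = r cos θ + √(L² − h²) = 52.798319 + 109.183129 = 161.981448
dx/dθ = −r sin θ − h·r cos θ/√(L² − h²) (θ in radians; h = -13.380746) = 1.851350

x = 161.9814, dx/dθ = 1.8514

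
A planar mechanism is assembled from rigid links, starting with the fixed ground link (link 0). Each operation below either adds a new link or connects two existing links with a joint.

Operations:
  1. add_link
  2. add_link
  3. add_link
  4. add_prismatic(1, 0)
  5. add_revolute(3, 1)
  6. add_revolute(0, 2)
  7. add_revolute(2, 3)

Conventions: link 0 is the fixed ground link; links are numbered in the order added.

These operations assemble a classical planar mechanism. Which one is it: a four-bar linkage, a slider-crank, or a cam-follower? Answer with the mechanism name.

links: 4 (incl. ground); joints: 3 revolute, 1 prismatic, 0 higher (cam) pair, forming one closed loop
4 links, 3 revolutes + 1 prismatic in one loop → slider-crank

slider-crank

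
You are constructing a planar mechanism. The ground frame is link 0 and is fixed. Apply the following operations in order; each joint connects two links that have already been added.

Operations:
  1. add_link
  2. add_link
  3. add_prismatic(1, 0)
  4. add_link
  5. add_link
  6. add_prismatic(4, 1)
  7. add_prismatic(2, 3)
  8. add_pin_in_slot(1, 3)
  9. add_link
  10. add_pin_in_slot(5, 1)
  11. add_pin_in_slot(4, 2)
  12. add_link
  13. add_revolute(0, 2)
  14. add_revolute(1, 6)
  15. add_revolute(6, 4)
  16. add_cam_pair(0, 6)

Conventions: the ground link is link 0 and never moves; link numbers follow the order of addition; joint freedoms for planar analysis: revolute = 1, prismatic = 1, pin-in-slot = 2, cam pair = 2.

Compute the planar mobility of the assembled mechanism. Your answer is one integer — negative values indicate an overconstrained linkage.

L=1 J1=0 J2=0
add link → L=2 J1=0 J2=0
add link → L=3 J1=0 J2=0
P@1,0 dof=1 J1 → L=3 J1=1 J2=0
add link → L=4 J1=1 J2=0
add link → L=5 J1=1 J2=0
P@4,1 dof=1 J1 → L=5 J1=2 J2=0
P@2,3 dof=1 J1 → L=5 J1=3 J2=0
PS@1,3 dof=2 J2 → L=5 J1=3 J2=1
add link → L=6 J1=3 J2=1
PS@5,1 dof=2 J2 → L=6 J1=3 J2=2
PS@4,2 dof=2 J2 → L=6 J1=3 J2=3
add link → L=7 J1=3 J2=3
R@0,2 dof=1 J1 → L=7 J1=4 J2=3
R@1,6 dof=1 J1 → L=7 J1=5 J2=3
R@6,4 dof=1 J1 → L=7 J1=6 J2=3
C@0,6 dof=2 J2 → L=7 J1=6 J2=4
M=3(L−1)−2J1−J2=3·6−2·6−4=2

M = 2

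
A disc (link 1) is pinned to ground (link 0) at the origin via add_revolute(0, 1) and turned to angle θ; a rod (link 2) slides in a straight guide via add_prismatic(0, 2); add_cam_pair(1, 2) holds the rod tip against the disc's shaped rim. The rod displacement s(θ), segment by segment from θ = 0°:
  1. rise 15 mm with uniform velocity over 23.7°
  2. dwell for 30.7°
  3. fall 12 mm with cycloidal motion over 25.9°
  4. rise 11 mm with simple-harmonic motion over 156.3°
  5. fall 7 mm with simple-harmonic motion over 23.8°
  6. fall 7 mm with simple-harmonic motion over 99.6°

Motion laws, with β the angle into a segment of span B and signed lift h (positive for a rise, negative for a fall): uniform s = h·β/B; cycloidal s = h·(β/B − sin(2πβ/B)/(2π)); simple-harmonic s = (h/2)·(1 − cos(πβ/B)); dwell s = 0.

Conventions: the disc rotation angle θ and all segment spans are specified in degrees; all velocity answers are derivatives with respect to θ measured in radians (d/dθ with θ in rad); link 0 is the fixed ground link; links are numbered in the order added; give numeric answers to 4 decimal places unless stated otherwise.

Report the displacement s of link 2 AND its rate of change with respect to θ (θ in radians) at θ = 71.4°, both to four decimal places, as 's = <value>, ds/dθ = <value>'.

segment 1 (0° to 23.7°, uniform, h = 15) is passed completely: s = 0.0000 + (15) = 15.0000
segment 2 (23.7° to 54.4°, dwell): s unchanged at 15.0000
θ = 71.4° falls in segment 3 (54.4° to 80.3°, cycloidal, h = -12): β = 71.4 − 54.4 = 17°, B = 25.9°; Δs = -12·(0.6564 − sin(2π·0.6564)/(2π)) = -9.4652; s = 15.0000 − 9.4652 = 5.5348
velocity in seg [54.4°–80.3°] (cycloidal), θ in radians: β = 17° = 0.2967 rad, B = 25.9° = 0.4520 rad; ds/dθ = (h/B)(1 − cos(2πβ/B)) = ((-12)/0.4520)(1 − cos(2π·0.6564)) = -41.277908 mm/rad

s = 5.5348, ds/dθ = -41.2779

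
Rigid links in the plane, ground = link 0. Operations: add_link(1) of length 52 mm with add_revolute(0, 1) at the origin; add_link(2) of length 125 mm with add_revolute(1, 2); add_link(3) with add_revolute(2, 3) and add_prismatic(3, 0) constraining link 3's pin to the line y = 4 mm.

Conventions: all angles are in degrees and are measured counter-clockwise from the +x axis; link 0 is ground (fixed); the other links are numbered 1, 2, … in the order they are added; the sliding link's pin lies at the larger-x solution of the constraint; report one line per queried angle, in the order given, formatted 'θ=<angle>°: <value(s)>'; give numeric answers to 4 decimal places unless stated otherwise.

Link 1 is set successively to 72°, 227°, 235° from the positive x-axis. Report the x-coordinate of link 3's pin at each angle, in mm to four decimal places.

geometry: r = 52 mm, L = 125 mm, e = 4 mm
θ=72°: crank pin P = (r cos θ, r sin θ) = (16.068884, 49.454939)
θ=72°: h = r sin θ − e = 49.454939 − 4 = 45.454939
θ=72°: x = r cos θ + √(L² − h²) = 16.068884 + 116.442469 = 132.511352
θ=227°: crank pin P = (r cos θ, r sin θ) = (-35.463915, -38.030392)
θ=227°: h = r sin θ − e = -38.030392 − 4 = -42.030392
θ=227°: x = r cos θ + √(L² − h²) = -35.463915 + 117.721902 = 82.257987
θ=235°: crank pin P = (r cos θ, r sin θ) = (-29.825975, -42.595906)
θ=235°: h = r sin θ − e = -42.595906 − 4 = -46.595906
θ=235°: x = r cos θ + √(L² − h²) = -29.825975 + 115.990610 = 86.164635

θ=72°: 132.5114
θ=227°: 82.2580
θ=235°: 86.1646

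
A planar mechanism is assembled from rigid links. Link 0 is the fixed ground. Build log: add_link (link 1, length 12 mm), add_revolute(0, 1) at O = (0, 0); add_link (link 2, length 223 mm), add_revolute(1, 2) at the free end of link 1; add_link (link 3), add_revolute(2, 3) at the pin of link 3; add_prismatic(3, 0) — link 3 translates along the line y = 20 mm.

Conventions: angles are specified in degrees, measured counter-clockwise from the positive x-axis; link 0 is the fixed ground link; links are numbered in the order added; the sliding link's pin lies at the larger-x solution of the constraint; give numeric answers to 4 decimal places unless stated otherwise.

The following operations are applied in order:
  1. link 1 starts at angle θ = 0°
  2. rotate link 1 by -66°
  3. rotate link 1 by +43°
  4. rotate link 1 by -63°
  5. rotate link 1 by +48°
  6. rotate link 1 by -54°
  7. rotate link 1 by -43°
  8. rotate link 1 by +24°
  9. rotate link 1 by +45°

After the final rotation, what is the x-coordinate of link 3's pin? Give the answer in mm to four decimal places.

geometry: r = 12 mm, L = 223 mm, e = 20 mm; θ starts at 0°
rotate link 1 by -66°: θ ← 0° -66° = -66°
rotate link 1 by +43°: θ ← -66° +43° = -23°
rotate link 1 by -63°: θ ← -23° -63° = -86°
rotate link 1 by +48°: θ ← -86° +48° = -38°
rotate link 1 by -54°: θ ← -38° -54° = -92°
rotate link 1 by -43°: θ ← -92° -43° = -135°
rotate link 1 by +24°: θ ← -135° +24° = -111°
rotate link 1 by +45°: θ ← -111° +45° = -66°
crank pin P = (r cos θ, r sin θ) = (4.880840, -10.962545)
h = r sin θ − e = -10.962545 − 20 = -30.962545
x = r cos θ + √(L² − h²) = 4.880840 + 220.840034 = 225.720874

225.7209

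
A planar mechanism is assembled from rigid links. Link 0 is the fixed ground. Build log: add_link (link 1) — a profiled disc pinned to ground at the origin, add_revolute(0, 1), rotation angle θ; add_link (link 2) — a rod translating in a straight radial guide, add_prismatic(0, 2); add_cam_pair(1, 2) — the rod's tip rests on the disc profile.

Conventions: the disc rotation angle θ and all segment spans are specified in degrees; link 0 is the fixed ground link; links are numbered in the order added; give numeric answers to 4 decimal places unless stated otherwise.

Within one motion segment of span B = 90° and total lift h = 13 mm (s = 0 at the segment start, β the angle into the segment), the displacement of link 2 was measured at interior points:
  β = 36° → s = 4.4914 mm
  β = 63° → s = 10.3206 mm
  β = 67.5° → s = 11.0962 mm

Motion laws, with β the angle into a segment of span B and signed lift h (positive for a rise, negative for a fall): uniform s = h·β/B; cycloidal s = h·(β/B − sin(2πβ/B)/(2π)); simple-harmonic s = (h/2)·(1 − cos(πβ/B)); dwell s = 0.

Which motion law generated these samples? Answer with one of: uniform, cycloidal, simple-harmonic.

candidates at β/B = r: uniform s = h·r (linear in β); cycloidal s = h·(r − sin(2πr)/(2π)); simple-harmonic s = (h/2)(1 − cos(πr))
β=36°: printed 4.4914 | uniform 5.2000, cycloidal 3.9839, simple-harmonic 4.4914
β=63°: printed 10.3206 | uniform 9.1000, cycloidal 11.0677, simple-harmonic 10.3206
β=67.5°: printed 11.0962 | uniform 9.7500, cycloidal 11.8190, simple-harmonic 11.0962
only one law matches every sample → simple-harmonic

simple-harmonic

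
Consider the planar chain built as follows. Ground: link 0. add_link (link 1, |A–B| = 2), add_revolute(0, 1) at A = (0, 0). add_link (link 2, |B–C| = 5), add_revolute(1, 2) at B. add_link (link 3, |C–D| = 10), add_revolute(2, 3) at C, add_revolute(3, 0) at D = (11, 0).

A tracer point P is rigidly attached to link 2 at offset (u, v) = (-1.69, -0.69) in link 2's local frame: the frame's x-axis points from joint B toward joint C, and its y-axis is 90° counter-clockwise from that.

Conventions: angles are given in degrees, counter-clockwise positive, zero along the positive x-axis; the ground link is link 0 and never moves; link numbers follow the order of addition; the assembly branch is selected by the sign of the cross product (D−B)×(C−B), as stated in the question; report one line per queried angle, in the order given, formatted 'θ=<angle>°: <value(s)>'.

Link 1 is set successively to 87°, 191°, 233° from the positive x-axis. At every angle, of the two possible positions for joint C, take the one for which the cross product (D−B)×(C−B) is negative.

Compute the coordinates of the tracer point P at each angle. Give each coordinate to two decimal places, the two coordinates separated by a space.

A=(0,0), D=(11.00,0)
θ=87°: B = A + 2.00·(cos87°, sin87°) = (0.1047, 1.9973)
θ=87°: |BD| = 11.0769
θ=87°: circle(B,5.00) ∩ circle(D,10.00): a=2.1530, h=4.5127
θ=87°:   candidates: C₊=(3.0361,6.0478) cross=49.987; C₋=(1.4087,-2.8297) cross=-49.987
θ=87°:   branch - wants cross < 0 → take C=(1.4087,-2.8297) (cross=-49.987)
θ=87°: ex = (C−B)/|BC| = (0.2608,-0.9654); ey = (0.9654,0.2608)
θ=87°: P = B + -1.69·ex + -0.69·ey = (-1.0022,3.4488)
θ=191°: B = A + 2.00·(cos191°, sin191°) = (-1.9633, -0.3816)
θ=191°: |BD| = 12.9689
θ=191°: circle(B,5.00) ∩ circle(D,10.00): a=3.5929, h=3.4772
θ=191°:   candidates: C₊=(1.5258,3.1998) cross=45.096; C₋=(1.7304,-3.7516) cross=-45.096
θ=191°:   branch - wants cross < 0 → take C=(1.7304,-3.7516) (cross=-45.096)
θ=191°: ex = (C−B)/|BC| = (0.7387,-0.6740); ey = (0.6740,0.7387)
θ=191°: P = B + -1.69·ex + -0.69·ey = (-3.6768,0.2477)
θ=233°: B = A + 2.00·(cos233°, sin233°) = (-1.2036, -1.5973)
θ=233°: |BD| = 12.3077
θ=233°: circle(B,5.00) ∩ circle(D,10.00): a=3.1070, h=3.9175
θ=233°:   candidates: C₊=(1.3687,2.6903) cross=48.215; C₋=(2.3855,-5.0784) cross=-48.215
θ=233°:   branch - wants cross < 0 → take C=(2.3855,-5.0784) (cross=-48.215)
θ=233°: ex = (C−B)/|BC| = (0.7178,-0.6962); ey = (0.6962,0.7178)
θ=233°: P = B + -1.69·ex + -0.69·ey = (-2.8971,-0.9159)

θ=87°: -1.00 3.45
θ=191°: -3.68 0.25
θ=233°: -2.90 -0.92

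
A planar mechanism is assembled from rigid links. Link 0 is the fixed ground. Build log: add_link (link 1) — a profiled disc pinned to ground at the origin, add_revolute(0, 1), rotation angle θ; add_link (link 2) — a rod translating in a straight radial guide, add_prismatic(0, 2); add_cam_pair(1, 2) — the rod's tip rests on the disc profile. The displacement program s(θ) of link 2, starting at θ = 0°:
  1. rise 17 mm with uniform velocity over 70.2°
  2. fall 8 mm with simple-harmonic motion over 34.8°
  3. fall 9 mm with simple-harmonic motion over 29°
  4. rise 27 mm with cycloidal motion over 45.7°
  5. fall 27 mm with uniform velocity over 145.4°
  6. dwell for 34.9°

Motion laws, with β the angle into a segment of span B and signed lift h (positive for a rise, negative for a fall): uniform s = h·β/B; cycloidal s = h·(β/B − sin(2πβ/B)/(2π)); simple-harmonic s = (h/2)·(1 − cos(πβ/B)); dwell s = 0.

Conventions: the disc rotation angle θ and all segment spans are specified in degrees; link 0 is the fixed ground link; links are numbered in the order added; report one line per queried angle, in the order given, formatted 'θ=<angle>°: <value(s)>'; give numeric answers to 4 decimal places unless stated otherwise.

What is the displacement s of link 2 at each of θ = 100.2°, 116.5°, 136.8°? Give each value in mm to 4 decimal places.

seg 1 [0°–70.2°] uniform, h=17: full span → s += 17 → s = 17.0000
seg 2 [70.2°–105°] simple-harmonic, h=-8: θ=100.2° here. β=30, B=34.8. -8/2·(1 − cos(π·0.8621)) = -7.6303 → s = 9.3697
seg 2 [70.2°–105°] simple-harmonic, h=-8: full span → s += -8 → s = 9.0000
seg 3 [105°–134°] simple-harmonic, h=-9: θ=116.5° here. β=11.5, B=29. -9/2·(1 − cos(π·0.3966)) = -3.0631 → s = 5.9369
seg 3 [105°–134°] simple-harmonic, h=-9: full span → s += -9 → s = 0.0000
seg 4 [134°–179.7°] cycloidal, h=27: θ=136.8° here. β=2.8, B=45.7. 27·(0.0613 − sin(2π·0.0613)/(2π)) = 0.0406 → s = 0.0406

θ=100.2°: 9.3697
θ=116.5°: 5.9369
θ=136.8°: 0.0406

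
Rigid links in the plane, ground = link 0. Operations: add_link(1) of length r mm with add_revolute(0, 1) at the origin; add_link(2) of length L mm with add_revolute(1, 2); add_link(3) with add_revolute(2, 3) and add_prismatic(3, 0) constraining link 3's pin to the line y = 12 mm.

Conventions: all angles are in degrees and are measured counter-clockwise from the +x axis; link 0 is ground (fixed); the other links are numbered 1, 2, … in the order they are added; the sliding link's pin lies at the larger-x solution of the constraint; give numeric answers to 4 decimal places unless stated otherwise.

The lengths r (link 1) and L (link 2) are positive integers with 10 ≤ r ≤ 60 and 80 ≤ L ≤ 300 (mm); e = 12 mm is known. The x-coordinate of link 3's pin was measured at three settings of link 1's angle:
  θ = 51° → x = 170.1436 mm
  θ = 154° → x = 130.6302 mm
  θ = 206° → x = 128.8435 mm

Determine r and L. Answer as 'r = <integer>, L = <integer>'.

constraint per measurement: (x − r cos θ)² + (r sin θ − e)² = L²
subtracting the θ₁ and θ₂ equations cancels the r² and L² terms:
r = (x₁² − x₂²) / (2[(x₁cos θ₁ + e sin θ₁) − (x₂cos θ₂ + e sin θ₂)]) = 26.0000 → r = 26
L² = (x₁ − r cos θ₁)² + (r sin θ₁ − e)² = 23716.0140 → L = 154.0000 → L = 154
check at θ₃=206°: x = 128.8435 (printed 128.8435) ✓

r = 26, L = 154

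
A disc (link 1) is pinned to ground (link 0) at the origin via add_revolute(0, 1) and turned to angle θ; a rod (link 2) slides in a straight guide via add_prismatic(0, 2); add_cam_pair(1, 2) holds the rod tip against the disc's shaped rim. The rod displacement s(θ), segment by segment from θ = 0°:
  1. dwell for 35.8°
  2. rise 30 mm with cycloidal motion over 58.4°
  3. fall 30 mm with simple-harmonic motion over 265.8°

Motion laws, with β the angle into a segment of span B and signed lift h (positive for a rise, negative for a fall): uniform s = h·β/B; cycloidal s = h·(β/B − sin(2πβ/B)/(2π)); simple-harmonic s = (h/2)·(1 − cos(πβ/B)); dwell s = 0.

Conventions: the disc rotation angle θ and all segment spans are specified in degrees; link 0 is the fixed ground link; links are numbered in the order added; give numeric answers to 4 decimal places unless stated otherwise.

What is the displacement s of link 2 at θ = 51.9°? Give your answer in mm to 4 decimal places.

segment 1 (0° to 35.8°, dwell): s unchanged at 0.0000
θ = 51.9° falls in segment 2 (35.8° to 94.2°, cycloidal, h = 30): β = 51.9 − 35.8 = 16.1°, B = 58.4°; Δs = 30·(0.2757 − sin(2π·0.2757)/(2π)) = 3.5579; s = 0.0000 + 3.5579 = 3.5579

3.5579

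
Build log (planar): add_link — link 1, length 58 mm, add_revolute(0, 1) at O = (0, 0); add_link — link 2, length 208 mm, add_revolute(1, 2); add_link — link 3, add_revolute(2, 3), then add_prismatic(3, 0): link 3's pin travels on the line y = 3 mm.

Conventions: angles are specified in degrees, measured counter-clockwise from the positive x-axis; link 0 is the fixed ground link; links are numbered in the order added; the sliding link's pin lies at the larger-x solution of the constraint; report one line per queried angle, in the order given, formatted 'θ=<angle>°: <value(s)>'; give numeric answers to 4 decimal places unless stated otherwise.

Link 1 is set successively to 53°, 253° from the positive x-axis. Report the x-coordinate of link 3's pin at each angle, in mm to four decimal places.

geometry: r = 58 mm, L = 208 mm, e = 3 mm
θ=53°: crank pin P = (r cos θ, r sin θ) = (34.905271, 46.320860)
θ=53°: h = r sin θ − e = 46.320860 − 3 = 43.320860
θ=53°: x = r cos θ + √(L² − h²) = 34.905271 + 203.438696 = 238.343968
θ=253°: crank pin P = (r cos θ, r sin θ) = (-16.957559, -55.465676)
θ=253°: h = r sin θ − e = -55.465676 − 3 = -58.465676
θ=253°: x = r cos θ + √(L² − h²) = -16.957559 + 199.614039 = 182.656481

θ=53°: 238.3440
θ=253°: 182.6565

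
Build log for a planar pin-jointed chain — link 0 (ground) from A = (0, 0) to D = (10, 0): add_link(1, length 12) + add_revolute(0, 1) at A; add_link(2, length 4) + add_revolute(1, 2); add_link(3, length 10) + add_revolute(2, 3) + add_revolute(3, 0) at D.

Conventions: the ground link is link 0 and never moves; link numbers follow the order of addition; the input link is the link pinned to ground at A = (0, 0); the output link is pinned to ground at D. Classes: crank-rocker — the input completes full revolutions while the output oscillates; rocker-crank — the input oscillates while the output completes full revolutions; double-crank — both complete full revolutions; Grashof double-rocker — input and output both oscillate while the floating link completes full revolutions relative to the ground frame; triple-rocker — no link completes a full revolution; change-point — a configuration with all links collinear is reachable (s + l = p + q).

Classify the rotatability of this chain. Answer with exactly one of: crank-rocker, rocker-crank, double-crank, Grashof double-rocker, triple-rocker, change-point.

lengths: ground=10, input=12, coupler=4, output=10
sorted: s=4 (shortest), l=12 (longest), p+q=20
s + l = 16 vs p + q = 20
s + l < p + q (Grashof) with shortest = coupler link → Grashof double-rocker

Grashof double-rocker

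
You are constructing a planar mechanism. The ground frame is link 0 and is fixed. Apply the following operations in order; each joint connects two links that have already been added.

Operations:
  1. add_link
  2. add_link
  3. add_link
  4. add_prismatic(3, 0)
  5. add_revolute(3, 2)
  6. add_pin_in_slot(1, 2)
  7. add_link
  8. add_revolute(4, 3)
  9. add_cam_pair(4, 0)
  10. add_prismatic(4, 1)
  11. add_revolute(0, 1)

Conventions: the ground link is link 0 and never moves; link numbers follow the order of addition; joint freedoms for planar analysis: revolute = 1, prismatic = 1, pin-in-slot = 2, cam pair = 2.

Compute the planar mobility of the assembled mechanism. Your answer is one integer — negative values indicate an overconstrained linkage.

L=1 J1=0 J2=0
add link → L=2 J1=0 J2=0
add link → L=3 J1=0 J2=0
add link → L=4 J1=0 J2=0
P@3,0 dof=1 J1 → L=4 J1=1 J2=0
R@3,2 dof=1 J1 → L=4 J1=2 J2=0
PS@1,2 dof=2 J2 → L=4 J1=2 J2=1
add link → L=5 J1=2 J2=1
R@4,3 dof=1 J1 → L=5 J1=3 J2=1
C@4,0 dof=2 J2 → L=5 J1=3 J2=2
P@4,1 dof=1 J1 → L=5 J1=4 J2=2
R@0,1 dof=1 J1 → L=5 J1=5 J2=2
M=3(L−1)−2J1−J2=3·4−2·5−2=0

M = 0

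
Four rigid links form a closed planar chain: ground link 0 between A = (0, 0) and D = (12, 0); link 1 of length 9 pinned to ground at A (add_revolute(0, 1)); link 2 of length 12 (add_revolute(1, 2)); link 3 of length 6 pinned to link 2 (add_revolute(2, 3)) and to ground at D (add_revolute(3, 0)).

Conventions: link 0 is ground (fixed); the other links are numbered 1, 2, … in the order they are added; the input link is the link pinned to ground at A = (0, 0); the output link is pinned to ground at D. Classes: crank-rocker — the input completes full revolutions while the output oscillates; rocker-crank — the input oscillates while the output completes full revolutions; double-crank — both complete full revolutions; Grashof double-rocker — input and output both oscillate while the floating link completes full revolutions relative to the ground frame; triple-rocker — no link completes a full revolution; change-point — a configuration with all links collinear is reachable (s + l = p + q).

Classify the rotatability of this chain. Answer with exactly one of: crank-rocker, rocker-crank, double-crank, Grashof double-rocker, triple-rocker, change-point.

lengths: ground=12, input=9, coupler=12, output=6
sorted: s=6 (shortest), l=12 (longest), p+q=21
s + l = 18 vs p + q = 21
s + l < p + q (Grashof) with shortest = output link → rocker-crank

rocker-crank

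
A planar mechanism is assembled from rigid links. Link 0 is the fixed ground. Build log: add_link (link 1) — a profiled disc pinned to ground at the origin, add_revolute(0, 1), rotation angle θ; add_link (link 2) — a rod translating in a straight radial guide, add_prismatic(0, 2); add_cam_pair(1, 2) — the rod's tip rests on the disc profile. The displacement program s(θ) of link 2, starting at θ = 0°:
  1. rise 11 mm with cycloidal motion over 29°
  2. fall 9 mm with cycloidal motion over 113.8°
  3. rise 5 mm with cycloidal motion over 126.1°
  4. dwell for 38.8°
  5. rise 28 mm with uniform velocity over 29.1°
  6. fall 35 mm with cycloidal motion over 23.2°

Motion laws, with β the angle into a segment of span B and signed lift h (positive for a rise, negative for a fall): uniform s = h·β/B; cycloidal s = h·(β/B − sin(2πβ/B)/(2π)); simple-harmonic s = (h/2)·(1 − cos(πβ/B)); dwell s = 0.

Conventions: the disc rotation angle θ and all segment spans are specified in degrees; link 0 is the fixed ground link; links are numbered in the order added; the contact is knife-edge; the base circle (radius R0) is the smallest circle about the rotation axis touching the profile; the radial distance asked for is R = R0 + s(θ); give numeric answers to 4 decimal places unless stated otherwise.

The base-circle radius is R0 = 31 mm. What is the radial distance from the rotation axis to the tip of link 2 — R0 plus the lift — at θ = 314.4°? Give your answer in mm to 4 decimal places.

seg 1 [0°–29°] cycloidal, h=11: full span → s += 11 → s = 11.0000
seg 2 [29°–142.8°] cycloidal, h=-9: full span → s += -9 → s = 2.0000
seg 3 [142.8°–268.9°] cycloidal, h=5: full span → s += 5 → s = 7.0000
seg 4 [268.9°–307.7°] dwell: s stays 7.0000
seg 5 [307.7°–336.8°] uniform, h=28: θ=314.4° here. β=6.7, B=29.1. 28·6.7/29.1 = 6.4467 → s = 13.4467
R = R0 + s = 31 + 13.4467 = 44.4467

44.4467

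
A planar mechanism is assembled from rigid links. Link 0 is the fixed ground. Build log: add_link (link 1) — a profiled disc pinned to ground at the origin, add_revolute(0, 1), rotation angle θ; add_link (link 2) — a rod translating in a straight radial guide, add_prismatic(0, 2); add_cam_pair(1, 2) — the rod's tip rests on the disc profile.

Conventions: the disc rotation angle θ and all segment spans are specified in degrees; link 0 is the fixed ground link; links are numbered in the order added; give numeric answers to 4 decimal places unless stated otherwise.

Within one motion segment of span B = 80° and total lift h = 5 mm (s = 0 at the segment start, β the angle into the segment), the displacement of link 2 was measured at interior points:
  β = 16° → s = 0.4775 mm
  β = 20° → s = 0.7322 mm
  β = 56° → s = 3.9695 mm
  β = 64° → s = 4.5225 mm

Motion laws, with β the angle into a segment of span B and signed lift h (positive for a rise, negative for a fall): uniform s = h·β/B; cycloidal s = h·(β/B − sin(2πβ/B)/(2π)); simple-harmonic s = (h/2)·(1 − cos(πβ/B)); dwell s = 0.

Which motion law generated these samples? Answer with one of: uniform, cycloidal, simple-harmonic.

candidates at β/B = r: uniform s = h·r (linear in β); cycloidal s = h·(r − sin(2πr)/(2π)); simple-harmonic s = (h/2)(1 − cos(πr))
β=16°: printed 0.4775 | uniform 1.0000, cycloidal 0.2432, simple-harmonic 0.4775
β=20°: printed 0.7322 | uniform 1.2500, cycloidal 0.4542, simple-harmonic 0.7322
β=56°: printed 3.9695 | uniform 3.5000, cycloidal 4.2568, simple-harmonic 3.9695
β=64°: printed 4.5225 | uniform 4.0000, cycloidal 4.7568, simple-harmonic 4.5225
only one law matches every sample → simple-harmonic

simple-harmonic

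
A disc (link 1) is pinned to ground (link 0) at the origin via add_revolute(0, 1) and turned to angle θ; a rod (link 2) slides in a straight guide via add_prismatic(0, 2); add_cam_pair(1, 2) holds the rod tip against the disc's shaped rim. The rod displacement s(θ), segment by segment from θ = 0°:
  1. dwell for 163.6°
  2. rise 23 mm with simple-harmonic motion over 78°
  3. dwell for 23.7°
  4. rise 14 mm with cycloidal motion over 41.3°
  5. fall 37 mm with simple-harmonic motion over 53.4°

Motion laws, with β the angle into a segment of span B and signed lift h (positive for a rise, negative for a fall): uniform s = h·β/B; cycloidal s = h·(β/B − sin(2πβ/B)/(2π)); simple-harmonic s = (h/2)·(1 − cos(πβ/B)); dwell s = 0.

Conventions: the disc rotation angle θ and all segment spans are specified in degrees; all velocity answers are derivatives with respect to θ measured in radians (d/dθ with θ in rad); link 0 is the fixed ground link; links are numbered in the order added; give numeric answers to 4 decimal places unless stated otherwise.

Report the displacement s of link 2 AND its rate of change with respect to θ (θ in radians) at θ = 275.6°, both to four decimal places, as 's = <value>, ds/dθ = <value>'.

segment 1 (0° to 163.6°, dwell): s unchanged at 0.0000
segment 2 (163.6° to 241.6°, simple-harmonic, h = 23) is passed completely: s = 0.0000 + (23) = 23.0000
segment 3 (241.6° to 265.3°, dwell): s unchanged at 23.0000
θ = 275.6° falls in segment 4 (265.3° to 306.6°, cycloidal, h = 14): β = 275.6 − 265.3 = 10.3°, B = 41.3°; Δs = 14·(0.2494 − sin(2π·0.2494)/(2π)) = 1.2634; s = 23.0000 + 1.2634 = 24.2634
velocity in seg [265.3°–306.6°] (cycloidal), θ in radians: β = 10.3° = 0.1798 rad, B = 41.3° = 0.7208 rad; ds/dθ = (h/B)(1 − cos(2πβ/B)) = (14/0.7208)(1 − cos(2π·0.2494)) = 19.348428 mm/rad

s = 24.2634, ds/dθ = 19.3484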